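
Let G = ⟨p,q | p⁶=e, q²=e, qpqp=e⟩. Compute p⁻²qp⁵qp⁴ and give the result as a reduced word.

Multiply left to right, reducing at each step:
  (p⁴) · q = p⁴q
  (p⁴q) · p⁵ = p⁵q
  (p⁵q) · q = p⁵
  (p⁵) · p⁴ = p³

Answer: p³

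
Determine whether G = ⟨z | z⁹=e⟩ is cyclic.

|G| = 9. The element z has order 9 (its powers give 9 distinct elements), so ⟨z⟩ = G and G is cyclic.

Answer: Yes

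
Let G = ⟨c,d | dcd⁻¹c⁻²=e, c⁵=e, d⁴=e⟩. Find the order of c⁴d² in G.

Compute successive powers until reaching e:
  (c⁴d²)¹ = c⁴d², (c⁴d²)² = e.
The smallest positive k with (c⁴d²)ᵏ = e is 2.

Answer: 2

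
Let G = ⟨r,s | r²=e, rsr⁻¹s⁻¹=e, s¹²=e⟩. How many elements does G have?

Enumerate words in the generators, reducing via the relations: the distinct elements are
  {e, r, s, rs, s², s³, s⁴, s⁵, s⁶, s⁷, s⁸, s⁹, rs², rs³, rs⁴, rs⁵, rs⁶, rs⁷, rs⁸, rs⁹, s¹¹, s¹⁰, rs¹¹, rs¹⁰}.
No further products give new elements, so |G| = 24.

Answer: 24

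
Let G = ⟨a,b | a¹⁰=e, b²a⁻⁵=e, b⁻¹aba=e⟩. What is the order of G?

Enumerate words in the generators, reducing via the relations: the distinct elements are
  {a, b, e, ab, a², a³, a⁴, a⁵, a⁶, a⁷, a⁸, a⁹, a²b, a³b, a⁴b, b⁻¹, ab⁻¹, a²b⁻¹, a³b⁻¹, a⁴b⁻¹}.
No further products give new elements, so |G| = 20.

Answer: 20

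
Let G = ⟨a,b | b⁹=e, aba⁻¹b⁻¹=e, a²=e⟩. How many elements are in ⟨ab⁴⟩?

|⟨ab⁴⟩| equals the order of ab⁴. Compute successive powers until reaching e:
  (ab⁴)¹ = ab⁴, (ab⁴)² = b⁸, (ab⁴)³ = ab³, (ab⁴)⁴ = b⁷, (ab⁴)⁵ = ab², (ab⁴)⁶ = b⁶, (ab⁴)⁷ = ab, (ab⁴)⁸ = b⁵, (ab⁴)⁹ = a, (ab⁴)¹⁰ = b⁴, (ab⁴)¹¹ = ab⁸, (ab⁴)¹² = b³, (ab⁴)¹³ = ab⁷, (ab⁴)¹⁴ = b², (ab⁴)¹⁵ = ab⁶, (ab⁴)¹⁶ = b, (ab⁴)¹⁷ = ab⁵, (ab⁴)¹⁸ = e.
The smallest positive k with (ab⁴)ᵏ = e is 18, so |⟨ab⁴⟩| = 18.

Answer: 18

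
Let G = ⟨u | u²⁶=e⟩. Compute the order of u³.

Compute successive powers until reaching e:
  (u³)¹ = u³, (u³)² = u⁶, (u³)³ = u⁹, (u³)⁴ = u¹², (u³)⁵ = u¹⁵, (u³)⁶ = u¹⁸, (u³)⁷ = u²¹, (u³)⁸ = u²⁴, (u³)⁹ = u, (u³)¹⁰ = u⁴, (u³)¹¹ = u⁷, (u³)¹² = u¹⁰, (u³)¹³ = u¹³, (u³)¹⁴ = u¹⁶, (u³)¹⁵ = u¹⁹, (u³)¹⁶ = u²², (u³)¹⁷ = u²⁵, (u³)¹⁸ = u², (u³)¹⁹ = u⁵, (u³)²⁰ = u⁸, (u³)²¹ = u¹¹, (u³)²² = u¹⁴, (u³)²³ = u¹⁷, (u³)²⁴ = u²⁰, (u³)²⁵ = u²³, (u³)²⁶ = e.
The smallest positive k with (u³)ᵏ = e is 26.

Answer: 26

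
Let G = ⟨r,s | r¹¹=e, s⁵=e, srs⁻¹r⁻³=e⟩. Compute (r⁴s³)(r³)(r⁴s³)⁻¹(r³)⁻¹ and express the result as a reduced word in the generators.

[(r⁴s³), (r³)] = (r⁴s³)·(r³)·(r⁴s³)⁻¹·(r³)⁻¹.
  (r⁴s³) · (r³) = r⁸s³
  (r⁸s³) · (r⁸s²) = r⁴
  (r⁴) · (r⁸) = r

Answer: r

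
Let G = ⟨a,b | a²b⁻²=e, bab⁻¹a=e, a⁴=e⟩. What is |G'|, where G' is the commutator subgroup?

G' = [G, G] is generated by all commutators. The generator-pair commutators are: [a, b] = a².
The subgroup they normally generate is {e, a²}, of order 2.
Check: |G/G'| = 8/2 = 4 is the order of the abelianisation.

Answer: 2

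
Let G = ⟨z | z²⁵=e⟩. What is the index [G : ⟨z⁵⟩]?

First find ord(z⁵) by computing successive powers:
  (z⁵)¹ = z⁵, (z⁵)² = z¹⁰, (z⁵)³ = z¹⁵, (z⁵)⁴ = z²⁰, (z⁵)⁵ = e.
So |⟨z⁵⟩| = ord(z⁵) = 5. With |G| = 25, by Lagrange [G : ⟨z⁵⟩] = 25/5 = 5.

Answer: 5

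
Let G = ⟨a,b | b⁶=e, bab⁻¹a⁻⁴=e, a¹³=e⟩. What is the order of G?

Enumerate words in the generators, reducing via the relations: the distinct elements are
  {a, b, e, ab, a², a³, a⁴, a⁵, a⁶, a⁷, a⁸, a⁹, b², b³, b⁴, b⁵, ab², ab³, ab⁴, ab⁵, a²b, a³b, a¹², a¹¹, a¹⁰, a⁴b, a⁵b, a⁶b, a⁷b, a⁸b, a⁹b, a²b², a²b³, a²b⁴, a²b⁵, a³b², a³b³, a³b⁴, a³b⁵, a¹²b, a¹¹b, a¹⁰b, a⁴b², a⁴b³, a⁴b⁴, a⁴b⁵, a⁵b², a⁵b³, a⁵b⁴, a⁵b⁵, a⁶b², a⁶b³, a⁶b⁴, a⁶b⁵, a⁷b², a⁷b³, a⁷b⁴, a⁷b⁵, a⁸b², a⁸b³, a⁸b⁴, a⁸b⁵, a⁹b², a⁹b³, a⁹b⁴, a⁹b⁵, a¹²b², a¹²b³, a¹²b⁴, a¹²b⁵, a¹¹b², a¹¹b³, a¹¹b⁴, a¹¹b⁵, a¹⁰b², a¹⁰b³, a¹⁰b⁴, a¹⁰b⁵}.
No further products give new elements, so |G| = 78.

Answer: 78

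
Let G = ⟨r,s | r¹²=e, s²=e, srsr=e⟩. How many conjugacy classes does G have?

The conjugacy classes (representative and size) are:
  [e] (size 1), [r¹¹] (size 2), [r²] (size 2), [r⁹] (size 2), [r⁴] (size 2), [r⁵] (size 2), [r⁶] (size 1), [s] (size 6), [rs] (size 6).
Class equation: 1 + 2 + 2 + 2 + 2 + 2 + 1 + 6 + 6 = 24 = |G|. So G has 9 conjugacy classes.

Answer: 9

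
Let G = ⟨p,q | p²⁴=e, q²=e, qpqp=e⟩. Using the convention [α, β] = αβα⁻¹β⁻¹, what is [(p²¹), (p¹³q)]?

[(p²¹), (p¹³q)] = (p²¹)·(p¹³q)·(p²¹)⁻¹·(p¹³q)⁻¹.
  (p²¹) · (p¹³q) = p¹⁰q
  (p¹⁰q) · (p³) = p⁷q
  (p⁷q) · (p¹³q) = p¹⁸

Answer: p¹⁸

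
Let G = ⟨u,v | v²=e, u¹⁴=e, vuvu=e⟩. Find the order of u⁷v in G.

Compute successive powers until reaching e:
  (u⁷v)¹ = u⁷v, (u⁷v)² = e.
The smallest positive k with (u⁷v)ᵏ = e is 2.

Answer: 2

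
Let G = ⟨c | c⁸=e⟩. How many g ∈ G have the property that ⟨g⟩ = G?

G is cyclic of order 8. An element generates G iff its order is 8, and a cyclic group of order 8 has exactly φ(8) = 4 such elements.

Answer: 4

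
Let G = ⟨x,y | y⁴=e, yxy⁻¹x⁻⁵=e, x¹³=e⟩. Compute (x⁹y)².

Compute successive powers of (x⁹y), reducing at each step:
  (x⁹y)²: (x⁹y) · x⁹ = x²y;   (x²y) · y = x²y²

Answer: x²y²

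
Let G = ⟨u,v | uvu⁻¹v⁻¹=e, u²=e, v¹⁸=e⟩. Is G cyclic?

|G| = 36, but the maximum element order in G is 18 < 36. No single element generates all of G, so G is not cyclic.

Answer: No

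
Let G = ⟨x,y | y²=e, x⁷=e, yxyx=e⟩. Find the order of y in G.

Compute successive powers until reaching e:
  y¹ = y, y² = e.
The smallest positive k with yᵏ = e is 2.

Answer: 2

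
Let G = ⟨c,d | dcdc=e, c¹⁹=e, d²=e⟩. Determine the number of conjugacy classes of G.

The conjugacy classes (representative and size) are:
  [e] (size 1), [c¹⁸] (size 2), [c²] (size 2), [c¹⁶] (size 2), [c⁴] (size 2), [c¹⁴] (size 2), [c¹³] (size 2), [c¹²] (size 2), [c⁸] (size 2), [c⁹] (size 2), [d] (size 19).
Class equation: 1 + 2 + 2 + 2 + 2 + 2 + 2 + 2 + 2 + 2 + 19 = 38 = |G|. So G has 11 conjugacy classes.

Answer: 11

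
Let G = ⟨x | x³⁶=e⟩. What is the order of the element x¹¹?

Compute successive powers until reaching e:
  (x¹¹)¹ = x¹¹, (x¹¹)² = x²², (x¹¹)³ = x³³, (x¹¹)⁴ = x⁸, (x¹¹)⁵ = x¹⁹, (x¹¹)⁶ = x³⁰, (x¹¹)⁷ = x⁵, (x¹¹)⁸ = x¹⁶, (x¹¹)⁹ = x²⁷, (x¹¹)¹⁰ = x², (x¹¹)¹¹ = x¹³, (x¹¹)¹² = x²⁴, (x¹¹)¹³ = x³⁵, (x¹¹)¹⁴ = x¹⁰, (x¹¹)¹⁵ = x²¹, (x¹¹)¹⁶ = x³², (x¹¹)¹⁷ = x⁷, (x¹¹)¹⁸ = x¹⁸, (x¹¹)¹⁹ = x²⁹, (x¹¹)²⁰ = x⁴, (x¹¹)²¹ = x¹⁵, (x¹¹)²² = x²⁶, (x¹¹)²³ = x, (x¹¹)²⁴ = x¹², (x¹¹)²⁵ = x²³, (x¹¹)²⁶ = x³⁴, (x¹¹)²⁷ = x⁹, (x¹¹)²⁸ = x²⁰, (x¹¹)²⁹ = x³¹, (x¹¹)³⁰ = x⁶, (x¹¹)³¹ = x¹⁷, (x¹¹)³² = x²⁸, (x¹¹)³³ = x³, (x¹¹)³⁴ = x¹⁴, (x¹¹)³⁵ = x²⁵, (x¹¹)³⁶ = e.
The smallest positive k with (x¹¹)ᵏ = e is 36.

Answer: 36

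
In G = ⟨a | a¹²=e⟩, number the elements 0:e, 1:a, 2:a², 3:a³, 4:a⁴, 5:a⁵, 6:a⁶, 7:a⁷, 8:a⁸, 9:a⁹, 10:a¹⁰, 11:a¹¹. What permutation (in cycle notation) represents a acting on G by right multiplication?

(0 1 2 3 4 5 6 7 8 9 10 11)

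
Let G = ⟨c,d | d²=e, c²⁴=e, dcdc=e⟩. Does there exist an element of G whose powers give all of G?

Every cyclic group is abelian. But c·d = cd while d·c = c²³d, so c·d ≠ d·c and G is not abelian. Hence G is not cyclic.

Answer: No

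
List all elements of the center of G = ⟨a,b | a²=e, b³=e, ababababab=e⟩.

An element z ∈ Z(G) iff z commutes with every generator.
For example e is central: e·a = a = a·e; e·b = b = b·e.
Whereas a ∉ Z(G) since a·b = ab ≠ ba = b·a.
Checking each of the 60 elements this way gives Z(G) = {e}, of order 1.

Answer: {e}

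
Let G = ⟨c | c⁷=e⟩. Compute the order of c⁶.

Compute successive powers until reaching e:
  (c⁶)¹ = c⁶, (c⁶)² = c⁵, (c⁶)³ = c⁴, (c⁶)⁴ = c³, (c⁶)⁵ = c², (c⁶)⁶ = c, (c⁶)⁷ = e.
The smallest positive k with (c⁶)ᵏ = e is 7.

Answer: 7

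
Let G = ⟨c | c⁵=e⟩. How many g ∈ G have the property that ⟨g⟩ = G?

G is cyclic of order 5. An element generates G iff its order is 5, and a cyclic group of order 5 has exactly φ(5) = 4 such elements.

Answer: 4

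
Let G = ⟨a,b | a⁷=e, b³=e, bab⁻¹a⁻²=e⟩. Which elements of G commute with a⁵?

⟨a⁵⟩ ⊆ C_G(a⁵) since powers of a⁵ commute with a⁵; so |C_G(a⁵)| ≥ |⟨a⁵⟩| = 7.
By orbit–stabilizer, |C_G(a⁵)| = |G| / |conj. class of a⁵| = 21 / 3 = 7.
The 7 elements commuting with a⁵ are {e, a, a², a³, a⁴, a⁵, a⁶}.

Answer: {e, a, a², a³, a⁴, a⁵, a⁶}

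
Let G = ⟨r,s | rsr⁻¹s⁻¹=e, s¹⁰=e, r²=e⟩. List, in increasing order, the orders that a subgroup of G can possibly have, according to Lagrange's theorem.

|G| = 20 = 2² · 5. By Lagrange's theorem the order of any subgroup divides 20; the divisors of 20 are 1, 2, 4, 5, 10, 20.

Answer: 1, 2, 4, 5, 10, 20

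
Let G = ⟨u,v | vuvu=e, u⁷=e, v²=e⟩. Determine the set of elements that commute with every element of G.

An element z ∈ Z(G) iff z commutes with every generator.
For example e is central: e·u = u = u·e; e·v = v = v·e.
Whereas u ∉ Z(G) since u·v = uv ≠ u⁶v = v·u.
Checking each of the 14 elements this way gives Z(G) = {e}, of order 1.

Answer: {e}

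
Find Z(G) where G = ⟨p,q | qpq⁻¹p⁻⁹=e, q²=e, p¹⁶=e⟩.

An element z ∈ Z(G) iff z commutes with every generator.
For example p² is central: (p²)·p = p³ = p·(p²); (p²)·q = p²q = q·(p²).
Whereas p ∉ Z(G) since p·q = pq ≠ p⁹q = q·p.
Checking each of the 32 elements this way gives Z(G) = {e, p², p⁴, p⁶, p⁸, p¹⁰, p¹², p¹⁴}, of order 8.

Answer: {e, p², p⁴, p⁶, p⁸, p¹⁰, p¹², p¹⁴}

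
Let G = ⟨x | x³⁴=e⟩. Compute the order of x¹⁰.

Compute successive powers until reaching e:
  (x¹⁰)¹ = x¹⁰, (x¹⁰)² = x²⁰, (x¹⁰)³ = x³⁰, (x¹⁰)⁴ = x⁶, (x¹⁰)⁵ = x¹⁶, (x¹⁰)⁶ = x²⁶, (x¹⁰)⁷ = x², (x¹⁰)⁸ = x¹², (x¹⁰)⁹ = x²², (x¹⁰)¹⁰ = x³², (x¹⁰)¹¹ = x⁸, (x¹⁰)¹² = x¹⁸, (x¹⁰)¹³ = x²⁸, (x¹⁰)¹⁴ = x⁴, (x¹⁰)¹⁵ = x¹⁴, (x¹⁰)¹⁶ = x²⁴, (x¹⁰)¹⁷ = e.
The smallest positive k with (x¹⁰)ᵏ = e is 17.

Answer: 17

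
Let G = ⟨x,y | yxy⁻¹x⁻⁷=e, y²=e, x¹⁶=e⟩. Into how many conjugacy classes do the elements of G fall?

The conjugacy classes (representative and size) are:
  [e] (size 1), [x] (size 2), [x¹⁴] (size 2), [x³] (size 2), [x⁴] (size 2), [x¹⁰] (size 2), [x⁸] (size 1), [x⁹] (size 2), [x¹¹] (size 2), [x¹⁰y] (size 8), [xy] (size 8).
Class equation: 1 + 2 + 2 + 2 + 2 + 2 + 1 + 2 + 2 + 8 + 8 = 32 = |G|. So G has 11 conjugacy classes.

Answer: 11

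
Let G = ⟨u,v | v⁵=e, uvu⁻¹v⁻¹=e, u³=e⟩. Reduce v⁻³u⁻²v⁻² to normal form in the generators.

Multiply left to right, reducing at each step:
  (v²) · u⁻² = uv²
  (uv²) · v⁻² = u

Answer: u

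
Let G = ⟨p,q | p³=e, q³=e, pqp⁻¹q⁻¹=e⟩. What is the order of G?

Enumerate words in the generators, reducing via the relations: the distinct elements are
  {e, p, q, pq, p², q², pq², p²q, p²q²}.
No further products give new elements, so |G| = 9.

Answer: 9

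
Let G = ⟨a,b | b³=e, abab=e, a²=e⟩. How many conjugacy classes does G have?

The conjugacy classes (representative and size) are:
  [e] (size 1), [ab²] (size 3), [b²] (size 2).
Class equation: 1 + 3 + 2 = 6 = |G|. So G has 3 conjugacy classes.

Answer: 3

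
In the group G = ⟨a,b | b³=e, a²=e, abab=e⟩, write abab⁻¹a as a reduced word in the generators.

Multiply left to right, reducing at each step:
  a · b = ab
  (ab) · a = b²
  (b²) · b⁻¹ = b
  b · a = ab²

Answer: ab²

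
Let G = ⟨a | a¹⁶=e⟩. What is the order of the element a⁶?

Compute successive powers until reaching e:
  (a⁶)¹ = a⁶, (a⁶)² = a¹², (a⁶)³ = a², (a⁶)⁴ = a⁸, (a⁶)⁵ = a¹⁴, (a⁶)⁶ = a⁴, (a⁶)⁷ = a¹⁰, (a⁶)⁸ = e.
The smallest positive k with (a⁶)ᵏ = e is 8.

Answer: 8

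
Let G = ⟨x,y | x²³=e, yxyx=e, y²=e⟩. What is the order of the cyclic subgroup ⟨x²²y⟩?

|⟨x²²y⟩| equals the order of x²²y. Compute successive powers until reaching e:
  (x²²y)¹ = x²²y, (x²²y)² = e.
The smallest positive k with (x²²y)ᵏ = e is 2, so |⟨x²²y⟩| = 2.

Answer: 2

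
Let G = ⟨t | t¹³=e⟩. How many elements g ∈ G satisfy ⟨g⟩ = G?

G is cyclic of order 13. An element generates G iff its order is 13, and a cyclic group of order 13 has exactly φ(13) = 12 such elements.

Answer: 12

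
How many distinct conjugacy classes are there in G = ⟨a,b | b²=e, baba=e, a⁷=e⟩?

The conjugacy classes (representative and size) are:
  [e] (size 1), [a⁶] (size 2), [a⁵] (size 2), [a⁴] (size 2), [ab] (size 7).
Class equation: 1 + 2 + 2 + 2 + 7 = 14 = |G|. So G has 5 conjugacy classes.

Answer: 5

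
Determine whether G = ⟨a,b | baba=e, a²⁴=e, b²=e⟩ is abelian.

a·b = ab but b·a = a²³b, so a·b ≠ b·a and G is not abelian.

Answer: No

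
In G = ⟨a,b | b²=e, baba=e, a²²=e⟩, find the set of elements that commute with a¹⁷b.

⟨a¹⁷b⟩ ⊆ C_G(a¹⁷b) since powers of a¹⁷b commute with a¹⁷b; so |C_G(a¹⁷b)| ≥ |⟨a¹⁷b⟩| = 2.
By orbit–stabilizer, |C_G(a¹⁷b)| = |G| / |conj. class of a¹⁷b| = 44 / 11 = 4.
The 4 elements commuting with a¹⁷b are {e, a¹¹, a⁶b, a¹⁷b}.

Answer: {e, a¹¹, a⁶b, a¹⁷b}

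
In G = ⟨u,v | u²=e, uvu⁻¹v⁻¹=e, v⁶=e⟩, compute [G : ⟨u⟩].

First find ord(u) by computing successive powers:
  u¹ = u, u² = e.
So |⟨u⟩| = ord(u) = 2. With |G| = 12, by Lagrange [G : ⟨u⟩] = 12/2 = 6.

Answer: 6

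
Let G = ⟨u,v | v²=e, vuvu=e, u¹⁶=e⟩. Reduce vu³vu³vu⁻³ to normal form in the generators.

Multiply left to right, reducing at each step:
  v · u³ = u¹³v
  (u¹³v) · v = u¹³
  (u¹³) · u³ = e
  e · v = v
  v · u⁻³ = u³v

Answer: u³v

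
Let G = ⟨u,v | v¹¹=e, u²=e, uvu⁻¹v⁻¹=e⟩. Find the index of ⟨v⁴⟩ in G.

First find ord(v⁴) by computing successive powers:
  (v⁴)¹ = v⁴, (v⁴)² = v⁸, (v⁴)³ = v, (v⁴)⁴ = v⁵, (v⁴)⁵ = v⁹, (v⁴)⁶ = v², (v⁴)⁷ = v⁶, (v⁴)⁸ = v¹⁰, (v⁴)⁹ = v³, (v⁴)¹⁰ = v⁷, (v⁴)¹¹ = e.
So |⟨v⁴⟩| = ord(v⁴) = 11. With |G| = 22, by Lagrange [G : ⟨v⁴⟩] = 22/11 = 2.

Answer: 2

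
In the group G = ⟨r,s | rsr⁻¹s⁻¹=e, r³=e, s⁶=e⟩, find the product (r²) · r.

Compute (r²) · r by multiplying left to right and reducing via the relations at each step:
  (r²) · r = e

Answer: e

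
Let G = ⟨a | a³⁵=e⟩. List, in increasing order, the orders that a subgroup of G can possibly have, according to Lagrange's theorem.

|G| = 35 = 5 · 7. By Lagrange's theorem the order of any subgroup divides 35; the divisors of 35 are 1, 5, 7, 35.

Answer: 1, 5, 7, 35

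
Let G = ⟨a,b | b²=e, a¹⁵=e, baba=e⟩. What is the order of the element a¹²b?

Compute successive powers until reaching e:
  (a¹²b)¹ = a¹²b, (a¹²b)² = e.
The smallest positive k with (a¹²b)ᵏ = e is 2.

Answer: 2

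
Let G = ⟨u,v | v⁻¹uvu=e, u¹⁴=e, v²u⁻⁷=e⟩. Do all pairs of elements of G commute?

u·v = uv but v·u = u⁶v⁻¹, so u·v ≠ v·u and G is not abelian.

Answer: No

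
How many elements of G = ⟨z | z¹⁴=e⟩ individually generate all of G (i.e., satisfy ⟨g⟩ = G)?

G is cyclic of order 14. An element generates G iff its order is 14, and a cyclic group of order 14 has exactly φ(14) = 6 such elements.

Answer: 6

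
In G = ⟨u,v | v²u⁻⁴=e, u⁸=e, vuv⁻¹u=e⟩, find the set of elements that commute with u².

⟨u²⟩ ⊆ C_G(u²) since powers of u² commute with u²; so |C_G(u²)| ≥ |⟨u²⟩| = 4.
By orbit–stabilizer, |C_G(u²)| = |G| / |conj. class of u²| = 16 / 2 = 8.
The 8 elements commuting with u² are {e, u, u², u³, u⁴, u⁵, u⁶, u⁷}.

Answer: {e, u, u², u³, u⁴, u⁵, u⁶, u⁷}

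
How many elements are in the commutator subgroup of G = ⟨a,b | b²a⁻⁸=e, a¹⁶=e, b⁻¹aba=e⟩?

G' = [G, G] is generated by all commutators. The generator-pair commutators are: [a, b] = a².
The subgroup they normally generate is {e, a², a⁴, a⁶, a⁸, a¹⁰, a¹², a¹⁴}, of order 8.
Check: |G/G'| = 32/8 = 4 is the order of the abelianisation.

Answer: 8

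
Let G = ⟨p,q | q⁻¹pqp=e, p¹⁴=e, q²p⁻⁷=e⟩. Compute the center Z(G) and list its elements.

An element z ∈ Z(G) iff z commutes with every generator.
For example p⁷ is central: (p⁷)·p = p⁸ = p·(p⁷); (p⁷)·q = q⁻¹ = q·(p⁷).
Whereas p ∉ Z(G) since p·q = pq ≠ p⁶q⁻¹ = q·p.
Checking each of the 28 elements this way gives Z(G) = {e, p⁷}, of order 2.

Answer: {e, p⁷}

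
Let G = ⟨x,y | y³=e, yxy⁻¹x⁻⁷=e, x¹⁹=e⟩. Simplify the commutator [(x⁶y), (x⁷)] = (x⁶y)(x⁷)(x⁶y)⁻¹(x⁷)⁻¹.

[(x⁶y), (x⁷)] = (x⁶y)·(x⁷)·(x⁶y)⁻¹·(x⁷)⁻¹.
  (x⁶y) · (x⁷) = x¹⁷y
  (x¹⁷y) · (x¹⁰y²) = x¹¹
  (x¹¹) · (x¹²) = x⁴

Answer: x⁴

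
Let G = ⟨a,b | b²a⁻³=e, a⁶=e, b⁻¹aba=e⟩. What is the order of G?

Enumerate words in the generators, reducing via the relations: the distinct elements are
  {a, b, e, ab, a², a³, a⁴, a⁵, a²b, b⁻¹, ab⁻¹, a²b⁻¹}.
No further products give new elements, so |G| = 12.

Answer: 12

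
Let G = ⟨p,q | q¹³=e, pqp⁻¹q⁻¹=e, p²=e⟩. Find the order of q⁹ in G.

Compute successive powers until reaching e:
  (q⁹)¹ = q⁹, (q⁹)² = q⁵, (q⁹)³ = q, (q⁹)⁴ = q¹⁰, (q⁹)⁵ = q⁶, (q⁹)⁶ = q², (q⁹)⁷ = q¹¹, (q⁹)⁸ = q⁷, (q⁹)⁹ = q³, (q⁹)¹⁰ = q¹², (q⁹)¹¹ = q⁸, (q⁹)¹² = q⁴, (q⁹)¹³ = e.
The smallest positive k with (q⁹)ᵏ = e is 13.

Answer: 13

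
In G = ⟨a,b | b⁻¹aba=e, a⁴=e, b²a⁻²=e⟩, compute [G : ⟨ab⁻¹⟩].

First find ord(ab⁻¹) by computing successive powers:
  (ab⁻¹)¹ = ab⁻¹, (ab⁻¹)² = a², (ab⁻¹)³ = ab, (ab⁻¹)⁴ = e.
So |⟨ab⁻¹⟩| = ord(ab⁻¹) = 4. With |G| = 8, by Lagrange [G : ⟨ab⁻¹⟩] = 8/4 = 2.

Answer: 2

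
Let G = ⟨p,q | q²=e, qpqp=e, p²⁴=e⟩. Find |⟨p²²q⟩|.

|⟨p²²q⟩| equals the order of p²²q. Compute successive powers until reaching e:
  (p²²q)¹ = p²²q, (p²²q)² = e.
The smallest positive k with (p²²q)ᵏ = e is 2, so |⟨p²²q⟩| = 2.

Answer: 2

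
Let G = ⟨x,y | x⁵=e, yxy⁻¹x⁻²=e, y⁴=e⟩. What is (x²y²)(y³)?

Compute (x²y²) · (y³) by multiplying left to right and reducing via the relations at each step:
  (x²y²) · y³ = x²y

Answer: x²y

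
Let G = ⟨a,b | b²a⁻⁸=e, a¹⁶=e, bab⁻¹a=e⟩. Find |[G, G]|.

G' = [G, G] is generated by all commutators. The generator-pair commutators are: [a, b] = a².
The subgroup they normally generate is {e, a², a⁴, a⁶, a⁸, a¹⁰, a¹², a¹⁴}, of order 8.
Check: |G/G'| = 32/8 = 4 is the order of the abelianisation.

Answer: 8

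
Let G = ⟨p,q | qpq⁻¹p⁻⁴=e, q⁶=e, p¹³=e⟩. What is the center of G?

An element z ∈ Z(G) iff z commutes with every generator.
For example e is central: e·p = p = p·e; e·q = q = q·e.
Whereas p ∉ Z(G) since p·q = pq ≠ p⁴q = q·p.
Checking each of the 78 elements this way gives Z(G) = {e}, of order 1.

Answer: {e}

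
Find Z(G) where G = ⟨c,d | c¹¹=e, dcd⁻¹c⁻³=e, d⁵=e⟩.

An element z ∈ Z(G) iff z commutes with every generator.
For example e is central: e·c = c = c·e; e·d = d = d·e.
Whereas c ∉ Z(G) since c·d = cd ≠ c³d = d·c.
Checking each of the 55 elements this way gives Z(G) = {e}, of order 1.

Answer: {e}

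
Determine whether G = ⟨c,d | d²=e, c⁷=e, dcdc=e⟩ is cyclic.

Every cyclic group is abelian. But c·d = cd while d·c = c⁶d, so c·d ≠ d·c and G is not abelian. Hence G is not cyclic.

Answer: No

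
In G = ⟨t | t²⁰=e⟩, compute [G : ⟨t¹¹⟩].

First find ord(t¹¹) by computing successive powers:
  (t¹¹)¹ = t¹¹, (t¹¹)² = t², (t¹¹)³ = t¹³, (t¹¹)⁴ = t⁴, (t¹¹)⁵ = t¹⁵, (t¹¹)⁶ = t⁶, (t¹¹)⁷ = t¹⁷, (t¹¹)⁸ = t⁸, (t¹¹)⁹ = t¹⁹, (t¹¹)¹⁰ = t¹⁰, (t¹¹)¹¹ = t, (t¹¹)¹² = t¹², (t¹¹)¹³ = t³, (t¹¹)¹⁴ = t¹⁴, (t¹¹)¹⁵ = t⁵, (t¹¹)¹⁶ = t¹⁶, (t¹¹)¹⁷ = t⁷, (t¹¹)¹⁸ = t¹⁸, (t¹¹)¹⁹ = t⁹, (t¹¹)²⁰ = e.
So |⟨t¹¹⟩| = ord(t¹¹) = 20. With |G| = 20, by Lagrange [G : ⟨t¹¹⟩] = 20/20 = 1.

Answer: 1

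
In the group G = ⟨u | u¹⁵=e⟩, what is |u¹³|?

Compute successive powers until reaching e:
  (u¹³)¹ = u¹³, (u¹³)² = u¹¹, (u¹³)³ = u⁹, (u¹³)⁴ = u⁷, (u¹³)⁵ = u⁵, (u¹³)⁶ = u³, (u¹³)⁷ = u, (u¹³)⁸ = u¹⁴, (u¹³)⁹ = u¹², (u¹³)¹⁰ = u¹⁰, (u¹³)¹¹ = u⁸, (u¹³)¹² = u⁶, (u¹³)¹³ = u⁴, (u¹³)¹⁴ = u², (u¹³)¹⁵ = e.
The smallest positive k with (u¹³)ᵏ = e is 15.

Answer: 15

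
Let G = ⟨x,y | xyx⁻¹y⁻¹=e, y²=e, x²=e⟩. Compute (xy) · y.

Compute (xy) · y by multiplying left to right and reducing via the relations at each step:
  (xy) · y = x

Answer: x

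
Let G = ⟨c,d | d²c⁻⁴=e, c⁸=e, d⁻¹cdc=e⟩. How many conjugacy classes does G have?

The conjugacy classes (representative and size) are:
  [e] (size 1), [c⁷] (size 2), [c⁶] (size 2), [c³] (size 2), [c⁴] (size 1), [c²d⁻¹] (size 4), [c³d⁻¹] (size 4).
Class equation: 1 + 2 + 2 + 2 + 1 + 4 + 4 = 16 = |G|. So G has 7 conjugacy classes.

Answer: 7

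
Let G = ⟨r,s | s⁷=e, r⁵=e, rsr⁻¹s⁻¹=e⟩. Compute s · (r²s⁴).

Compute s · (r²s⁴) by multiplying left to right and reducing via the relations at each step:
  s · r² = r²s
  (r²s) · s⁴ = r²s⁵

Answer: r²s⁵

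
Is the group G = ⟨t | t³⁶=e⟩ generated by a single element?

|G| = 36. The element t has order 36 (its powers give 36 distinct elements), so ⟨t⟩ = G and G is cyclic.

Answer: Yes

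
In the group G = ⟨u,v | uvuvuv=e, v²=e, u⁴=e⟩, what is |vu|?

Compute successive powers until reaching e:
  (vu)¹ = vu, (vu)² = u³v, (vu)³ = e.
The smallest positive k with (vu)ᵏ = e is 3.

Answer: 3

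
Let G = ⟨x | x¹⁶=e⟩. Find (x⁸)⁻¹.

The order of (x⁸) is 2 (smallest k with (x⁸)ᵏ = e), so (x⁸)⁻¹ = (x⁸)¹ = x⁸.
Check: (x⁸) · (x⁸) → (x⁸) · x⁸ = e, giving e as required.

Answer: x⁸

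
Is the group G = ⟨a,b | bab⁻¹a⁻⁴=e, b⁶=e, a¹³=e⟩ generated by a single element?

Every cyclic group is abelian. But a·b = ab while b·a = a⁴b, so a·b ≠ b·a and G is not abelian. Hence G is not cyclic.

Answer: No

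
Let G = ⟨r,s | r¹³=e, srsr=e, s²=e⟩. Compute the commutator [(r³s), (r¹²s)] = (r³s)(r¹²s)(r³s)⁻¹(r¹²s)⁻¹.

[(r³s), (r¹²s)] = (r³s)·(r¹²s)·(r³s)⁻¹·(r¹²s)⁻¹.
  (r³s) · (r¹²s) = r⁴
  (r⁴) · (r³s) = r⁷s
  (r⁷s) · (r¹²s) = r⁸

Answer: r⁸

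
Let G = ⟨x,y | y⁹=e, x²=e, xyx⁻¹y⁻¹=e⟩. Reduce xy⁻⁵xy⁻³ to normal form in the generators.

Multiply left to right, reducing at each step:
  x · y⁻⁵ = xy⁴
  (xy⁴) · x = y⁴
  (y⁴) · y⁻³ = y

Answer: y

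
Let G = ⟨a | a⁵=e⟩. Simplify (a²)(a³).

Compute (a²) · (a³) by multiplying left to right and reducing via the relations at each step:
  (a²) · a³ = e

Answer: e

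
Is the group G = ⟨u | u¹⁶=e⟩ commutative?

G has a single generator, so G is cyclic and hence abelian.

Answer: Yes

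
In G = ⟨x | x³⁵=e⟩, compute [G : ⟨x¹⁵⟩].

First find ord(x¹⁵) by computing successive powers:
  (x¹⁵)¹ = x¹⁵, (x¹⁵)² = x³⁰, (x¹⁵)³ = x¹⁰, (x¹⁵)⁴ = x²⁵, (x¹⁵)⁵ = x⁵, (x¹⁵)⁶ = x²⁰, (x¹⁵)⁷ = e.
So |⟨x¹⁵⟩| = ord(x¹⁵) = 7. With |G| = 35, by Lagrange [G : ⟨x¹⁵⟩] = 35/7 = 5.

Answer: 5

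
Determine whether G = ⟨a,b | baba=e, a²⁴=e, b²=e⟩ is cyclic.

Every cyclic group is abelian. But a·b = ab while b·a = a²³b, so a·b ≠ b·a and G is not abelian. Hence G is not cyclic.

Answer: No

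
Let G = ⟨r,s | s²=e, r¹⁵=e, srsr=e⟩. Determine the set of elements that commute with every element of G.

An element z ∈ Z(G) iff z commutes with every generator.
For example e is central: e·r = r = r·e; e·s = s = s·e.
Whereas r ∉ Z(G) since r·s = rs ≠ r¹⁴s = s·r.
Checking each of the 30 elements this way gives Z(G) = {e}, of order 1.

Answer: {e}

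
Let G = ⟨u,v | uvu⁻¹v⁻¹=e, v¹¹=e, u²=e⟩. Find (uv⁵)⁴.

Compute successive powers of (uv⁵), reducing at each step:
  (uv⁵)²: (uv⁵) · u = v⁵;   (v⁵) · v⁵ = v¹⁰
  (uv⁵)³: (v¹⁰) · u = uv¹⁰;   (uv¹⁰) · v⁵ = uv⁴
  (uv⁵)⁴: (uv⁴) · u = v⁴;   (v⁴) · v⁵ = v⁹

Answer: v⁹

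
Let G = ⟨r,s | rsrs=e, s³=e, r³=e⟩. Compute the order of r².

Compute successive powers until reaching e:
  (r²)¹ = r², (r²)² = r, (r²)³ = e.
The smallest positive k with (r²)ᵏ = e is 3.

Answer: 3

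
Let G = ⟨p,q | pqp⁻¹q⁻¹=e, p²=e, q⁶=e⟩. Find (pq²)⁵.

Compute successive powers of (pq²), reducing at each step:
  (pq²)²: (pq²) · p = q²;   (q²) · q² = q⁴
  (pq²)³: (q⁴) · p = pq⁴;   (pq⁴) · q² = p
  (pq²)⁴: p · p = e;   e · q² = q²
  (pq²)⁵: (q²) · p = pq²;   (pq²) · q² = pq⁴

Answer: pq⁴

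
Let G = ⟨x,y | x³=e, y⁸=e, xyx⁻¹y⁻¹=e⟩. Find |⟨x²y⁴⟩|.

|⟨x²y⁴⟩| equals the order of x²y⁴. Compute successive powers until reaching e:
  (x²y⁴)¹ = x²y⁴, (x²y⁴)² = x, (x²y⁴)³ = y⁴, (x²y⁴)⁴ = x², (x²y⁴)⁵ = xy⁴, (x²y⁴)⁶ = e.
The smallest positive k with (x²y⁴)ᵏ = e is 6, so |⟨x²y⁴⟩| = 6.

Answer: 6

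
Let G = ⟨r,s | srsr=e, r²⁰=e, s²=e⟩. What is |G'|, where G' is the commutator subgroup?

G' = [G, G] is generated by all commutators. The generator-pair commutators are: [r, s] = r².
The subgroup they normally generate is {e, r², r⁴, r⁶, r⁸, r¹⁰, r¹², r¹⁴, r¹⁶, r¹⁸}, of order 10.
Check: |G/G'| = 40/10 = 4 is the order of the abelianisation.

Answer: 10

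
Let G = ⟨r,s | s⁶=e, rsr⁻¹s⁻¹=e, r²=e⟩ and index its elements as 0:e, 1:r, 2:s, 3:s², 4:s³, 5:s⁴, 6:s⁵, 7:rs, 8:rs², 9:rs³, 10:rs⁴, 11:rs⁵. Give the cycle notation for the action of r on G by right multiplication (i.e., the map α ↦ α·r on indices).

(0 1)(2 7)(3 8)(4 9)(5 10)(6 11)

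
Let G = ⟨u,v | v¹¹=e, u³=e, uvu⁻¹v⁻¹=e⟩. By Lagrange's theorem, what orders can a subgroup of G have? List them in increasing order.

|G| = 33 = 3 · 11. By Lagrange's theorem the order of any subgroup divides 33; the divisors of 33 are 1, 3, 11, 33.

Answer: 1, 3, 11, 33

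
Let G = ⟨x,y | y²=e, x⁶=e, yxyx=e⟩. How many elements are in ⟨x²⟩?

|⟨x²⟩| equals the order of x². Compute successive powers until reaching e:
  (x²)¹ = x², (x²)² = x⁴, (x²)³ = e.
The smallest positive k with (x²)ᵏ = e is 3, so |⟨x²⟩| = 3.

Answer: 3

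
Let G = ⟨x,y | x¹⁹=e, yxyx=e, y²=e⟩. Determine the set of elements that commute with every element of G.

An element z ∈ Z(G) iff z commutes with every generator.
For example e is central: e·x = x = x·e; e·y = y = y·e.
Whereas x ∉ Z(G) since x·y = xy ≠ x¹⁸y = y·x.
Checking each of the 38 elements this way gives Z(G) = {e}, of order 1.

Answer: {e}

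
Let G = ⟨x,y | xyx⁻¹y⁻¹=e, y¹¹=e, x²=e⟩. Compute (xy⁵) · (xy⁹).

Compute (xy⁵) · (xy⁹) by multiplying left to right and reducing via the relations at each step:
  (xy⁵) · x = y⁵
  (y⁵) · y⁹ = y³

Answer: y³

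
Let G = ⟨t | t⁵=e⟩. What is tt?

Compute t · t by multiplying left to right and reducing via the relations at each step:
  t · t = t²

Answer: t²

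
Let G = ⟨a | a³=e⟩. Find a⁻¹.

The order of a is 3 (smallest k with aᵏ = e), so a⁻¹ = a² = a².
Check: a · (a²) → a · a² = e, giving e as required.

Answer: a²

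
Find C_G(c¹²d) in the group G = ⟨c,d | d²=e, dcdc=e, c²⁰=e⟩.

⟨c¹²d⟩ ⊆ C_G(c¹²d) since powers of c¹²d commute with c¹²d; so |C_G(c¹²d)| ≥ |⟨c¹²d⟩| = 2.
By orbit–stabilizer, |C_G(c¹²d)| = |G| / |conj. class of c¹²d| = 40 / 10 = 4.
The 4 elements commuting with c¹²d are {e, c¹⁰, c²d, c¹²d}.

Answer: {e, c¹⁰, c²d, c¹²d}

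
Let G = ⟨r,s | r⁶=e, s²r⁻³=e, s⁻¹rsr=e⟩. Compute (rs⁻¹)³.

Compute successive powers of (rs⁻¹), reducing at each step:
  (rs⁻¹)²: (rs⁻¹) · r = s⁻¹;   (s⁻¹) · s⁻¹ = r³
  (rs⁻¹)³: (r³) · r = r⁴;   (r⁴) · s⁻¹ = rs

Answer: rs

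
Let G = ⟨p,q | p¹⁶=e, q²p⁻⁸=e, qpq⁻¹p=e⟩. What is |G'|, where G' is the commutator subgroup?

G' = [G, G] is generated by all commutators. The generator-pair commutators are: [p, q] = p².
The subgroup they normally generate is {e, p², p⁴, p⁶, p⁸, p¹⁰, p¹², p¹⁴}, of order 8.
Check: |G/G'| = 32/8 = 4 is the order of the abelianisation.

Answer: 8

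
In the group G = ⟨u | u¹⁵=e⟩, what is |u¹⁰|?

Compute successive powers until reaching e:
  (u¹⁰)¹ = u¹⁰, (u¹⁰)² = u⁵, (u¹⁰)³ = e.
The smallest positive k with (u¹⁰)ᵏ = e is 3.

Answer: 3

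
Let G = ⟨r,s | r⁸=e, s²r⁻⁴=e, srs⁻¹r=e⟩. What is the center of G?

An element z ∈ Z(G) iff z commutes with every generator.
For example r⁴ is central: (r⁴)·r = r⁵ = r·(r⁴); (r⁴)·s = s⁻¹ = s·(r⁴).
Whereas r ∉ Z(G) since r·s = rs ≠ r³s⁻¹ = s·r.
Checking each of the 16 elements this way gives Z(G) = {e, r⁴}, of order 2.

Answer: {e, r⁴}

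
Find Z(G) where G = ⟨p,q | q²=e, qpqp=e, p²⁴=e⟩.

An element z ∈ Z(G) iff z commutes with every generator.
For example p¹² is central: (p¹²)·p = p¹³ = p·(p¹²); (p¹²)·q = p¹²q = q·(p¹²).
Whereas p ∉ Z(G) since p·q = pq ≠ p²³q = q·p.
Checking each of the 48 elements this way gives Z(G) = {e, p¹²}, of order 2.

Answer: {e, p¹²}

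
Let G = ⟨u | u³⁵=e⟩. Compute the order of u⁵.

Compute successive powers until reaching e:
  (u⁵)¹ = u⁵, (u⁵)² = u¹⁰, (u⁵)³ = u¹⁵, (u⁵)⁴ = u²⁰, (u⁵)⁵ = u²⁵, (u⁵)⁶ = u³⁰, (u⁵)⁷ = e.
The smallest positive k with (u⁵)ᵏ = e is 7.

Answer: 7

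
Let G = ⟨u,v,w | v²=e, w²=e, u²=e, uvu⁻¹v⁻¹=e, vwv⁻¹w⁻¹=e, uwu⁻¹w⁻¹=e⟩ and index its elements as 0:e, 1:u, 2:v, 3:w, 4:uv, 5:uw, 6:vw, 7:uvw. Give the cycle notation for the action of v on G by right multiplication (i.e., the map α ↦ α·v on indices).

(0 2)(1 4)(3 6)(5 7)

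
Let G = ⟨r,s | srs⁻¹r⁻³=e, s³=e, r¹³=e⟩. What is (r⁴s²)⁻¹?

The order of (r⁴s²) is 3 (smallest k with (r⁴s²)ᵏ = e), so (r⁴s²)⁻¹ = (r⁴s²)² = rs.
Check: (r⁴s²) · (rs) → (r⁴s²) · r = s²;   (s²) · s = e, giving e as required.

Answer: rs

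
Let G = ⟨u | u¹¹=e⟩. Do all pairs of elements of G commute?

G has a single generator, so G is cyclic and hence abelian.

Answer: Yes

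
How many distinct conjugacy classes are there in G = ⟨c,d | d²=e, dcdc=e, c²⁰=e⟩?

The conjugacy classes (representative and size) are:
  [e] (size 1), [c] (size 2), [c¹⁸] (size 2), [c³] (size 2), [c⁴] (size 2), [c¹⁵] (size 2), [c¹⁴] (size 2), [c⁷] (size 2), [c¹²] (size 2), [c¹¹] (size 2), [c¹⁰] (size 1), [c¹⁸d] (size 10), [c⁵d] (size 10).
Class equation: 1 + 2 + 2 + 2 + 2 + 2 + 2 + 2 + 2 + 2 + 1 + 10 + 10 = 40 = |G|. So G has 13 conjugacy classes.

Answer: 13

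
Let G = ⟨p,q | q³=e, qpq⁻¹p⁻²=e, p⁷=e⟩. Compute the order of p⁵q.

Compute successive powers until reaching e:
  (p⁵q)¹ = p⁵q, (p⁵q)² = pq², (p⁵q)³ = e.
The smallest positive k with (p⁵q)ᵏ = e is 3.

Answer: 3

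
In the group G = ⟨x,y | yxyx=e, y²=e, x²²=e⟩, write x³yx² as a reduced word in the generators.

Multiply left to right, reducing at each step:
  (x³) · y = x³y
  (x³y) · x² = xy

Answer: xy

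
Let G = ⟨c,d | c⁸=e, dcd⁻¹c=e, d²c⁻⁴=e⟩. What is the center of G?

An element z ∈ Z(G) iff z commutes with every generator.
For example c⁴ is central: (c⁴)·c = c⁵ = c·(c⁴); (c⁴)·d = d⁻¹ = d·(c⁴).
Whereas c ∉ Z(G) since c·d = cd ≠ c³d⁻¹ = d·c.
Checking each of the 16 elements this way gives Z(G) = {e, c⁴}, of order 2.

Answer: {e, c⁴}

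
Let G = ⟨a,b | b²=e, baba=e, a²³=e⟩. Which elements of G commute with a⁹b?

⟨a⁹b⟩ ⊆ C_G(a⁹b) since powers of a⁹b commute with a⁹b; so |C_G(a⁹b)| ≥ |⟨a⁹b⟩| = 2.
By orbit–stabilizer, |C_G(a⁹b)| = |G| / |conj. class of a⁹b| = 46 / 23 = 2.
The 2 elements commuting with a⁹b are {e, a⁹b}.

Answer: {e, a⁹b}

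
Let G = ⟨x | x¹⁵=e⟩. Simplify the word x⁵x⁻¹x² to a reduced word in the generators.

Multiply left to right, reducing at each step:
  (x⁵) · x⁻¹ = x⁴
  (x⁴) · x² = x⁶

Answer: x⁶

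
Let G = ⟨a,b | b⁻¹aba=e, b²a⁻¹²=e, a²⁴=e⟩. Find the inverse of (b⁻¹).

The order of (b⁻¹) is 4 (smallest k with (b⁻¹)ᵏ = e), so (b⁻¹)⁻¹ = (b⁻¹)³ = b.
Check: (b⁻¹) · b → (b⁻¹) · b = e, giving e as required.

Answer: b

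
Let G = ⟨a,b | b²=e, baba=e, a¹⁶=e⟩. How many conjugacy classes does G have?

The conjugacy classes (representative and size) are:
  [e] (size 1), [a¹⁵] (size 2), [a²] (size 2), [a³] (size 2), [a¹²] (size 2), [a⁵] (size 2), [a⁶] (size 2), [a⁷] (size 2), [a⁸] (size 1), [a²b] (size 8), [a¹⁵b] (size 8).
Class equation: 1 + 2 + 2 + 2 + 2 + 2 + 2 + 2 + 1 + 8 + 8 = 32 = |G|. So G has 11 conjugacy classes.

Answer: 11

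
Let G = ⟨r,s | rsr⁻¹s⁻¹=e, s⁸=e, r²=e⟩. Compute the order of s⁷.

Compute successive powers until reaching e:
  (s⁷)¹ = s⁷, (s⁷)² = s⁶, (s⁷)³ = s⁵, (s⁷)⁴ = s⁴, (s⁷)⁵ = s³, (s⁷)⁶ = s², (s⁷)⁷ = s, (s⁷)⁸ = e.
The smallest positive k with (s⁷)ᵏ = e is 8.

Answer: 8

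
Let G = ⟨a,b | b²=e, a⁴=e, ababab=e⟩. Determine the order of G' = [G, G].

G' = [G, G] is generated by all commutators. The generator-pair commutators are: [a, b] = a²ba.
The subgroup they normally generate is {e, a², ab, ba³, a²ba, a³b, a²ba³, ba, aba², ba²b, a²ba²b, a³ba²}, of order 12.
Check: |G/G'| = 24/12 = 2 is the order of the abelianisation.

Answer: 12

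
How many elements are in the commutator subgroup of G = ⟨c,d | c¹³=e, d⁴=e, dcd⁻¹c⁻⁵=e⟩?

G' = [G, G] is generated by all commutators. The generator-pair commutators are: [c, d] = c⁹.
The subgroup they normally generate is {e, c, c², c³, c⁴, c⁵, c⁶, c⁷, c⁸, c⁹, c¹⁰, c¹¹, c¹²}, of order 13.
Check: |G/G'| = 52/13 = 4 is the order of the abelianisation.

Answer: 13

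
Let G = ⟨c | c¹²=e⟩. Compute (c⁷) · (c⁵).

Compute (c⁷) · (c⁵) by multiplying left to right and reducing via the relations at each step:
  (c⁷) · c⁵ = e

Answer: e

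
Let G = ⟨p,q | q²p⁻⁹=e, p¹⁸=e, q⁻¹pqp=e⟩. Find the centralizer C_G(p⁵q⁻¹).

⟨p⁵q⁻¹⟩ ⊆ C_G(p⁵q⁻¹) since powers of p⁵q⁻¹ commute with p⁵q⁻¹; so |C_G(p⁵q⁻¹)| ≥ |⟨p⁵q⁻¹⟩| = 4.
By orbit–stabilizer, |C_G(p⁵q⁻¹)| = |G| / |conj. class of p⁵q⁻¹| = 36 / 9 = 4.
The 4 elements commuting with p⁵q⁻¹ are {e, p⁹, p⁵q, p⁵q⁻¹}.

Answer: {e, p⁹, p⁵q, p⁵q⁻¹}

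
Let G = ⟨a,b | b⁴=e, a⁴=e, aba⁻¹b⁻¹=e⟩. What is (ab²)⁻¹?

The order of (ab²) is 4 (smallest k with (ab²)ᵏ = e), so (ab²)⁻¹ = (ab²)³ = a³b².
Check: (ab²) · (a³b²) → (ab²) · a³ = b²;   (b²) · b² = e, giving e as required.

Answer: a³b²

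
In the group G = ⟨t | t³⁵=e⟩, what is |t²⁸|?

Compute successive powers until reaching e:
  (t²⁸)¹ = t²⁸, (t²⁸)² = t²¹, (t²⁸)³ = t¹⁴, (t²⁸)⁴ = t⁷, (t²⁸)⁵ = e.
The smallest positive k with (t²⁸)ᵏ = e is 5.

Answer: 5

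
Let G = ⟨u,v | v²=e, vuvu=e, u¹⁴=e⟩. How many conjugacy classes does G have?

The conjugacy classes (representative and size) are:
  [e] (size 1), [u¹³] (size 2), [u²] (size 2), [u³] (size 2), [u¹⁰] (size 2), [u⁵] (size 2), [u⁸] (size 2), [u⁷] (size 1), [u⁶v] (size 7), [u⁹v] (size 7).
Class equation: 1 + 2 + 2 + 2 + 2 + 2 + 2 + 1 + 7 + 7 = 28 = |G|. So G has 10 conjugacy classes.

Answer: 10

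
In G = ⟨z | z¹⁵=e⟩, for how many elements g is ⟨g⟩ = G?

G is cyclic of order 15. An element generates G iff its order is 15, and a cyclic group of order 15 has exactly φ(15) = 8 such elements.

Answer: 8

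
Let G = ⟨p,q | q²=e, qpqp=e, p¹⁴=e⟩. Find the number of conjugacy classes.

The conjugacy classes (representative and size) are:
  [e] (size 1), [p¹³] (size 2), [p²] (size 2), [p³] (size 2), [p¹⁰] (size 2), [p⁵] (size 2), [p⁸] (size 2), [p⁷] (size 1), [p⁶q] (size 7), [p⁹q] (size 7).
Class equation: 1 + 2 + 2 + 2 + 2 + 2 + 2 + 1 + 7 + 7 = 28 = |G|. So G has 10 conjugacy classes.

Answer: 10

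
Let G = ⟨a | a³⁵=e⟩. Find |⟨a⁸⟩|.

|⟨a⁸⟩| equals the order of a⁸. Compute successive powers until reaching e:
  (a⁸)¹ = a⁸, (a⁸)² = a¹⁶, (a⁸)³ = a²⁴, (a⁸)⁴ = a³², (a⁸)⁵ = a⁵, (a⁸)⁶ = a¹³, (a⁸)⁷ = a²¹, (a⁸)⁸ = a²⁹, (a⁸)⁹ = a², (a⁸)¹⁰ = a¹⁰, (a⁸)¹¹ = a¹⁸, (a⁸)¹² = a²⁶, (a⁸)¹³ = a³⁴, (a⁸)¹⁴ = a⁷, (a⁸)¹⁵ = a¹⁵, (a⁸)¹⁶ = a²³, (a⁸)¹⁷ = a³¹, (a⁸)¹⁸ = a⁴, (a⁸)¹⁹ = a¹², (a⁸)²⁰ = a²⁰, (a⁸)²¹ = a²⁸, (a⁸)²² = a, (a⁸)²³ = a⁹, (a⁸)²⁴ = a¹⁷, (a⁸)²⁵ = a²⁵, (a⁸)²⁶ = a³³, (a⁸)²⁷ = a⁶, (a⁸)²⁸ = a¹⁴, (a⁸)²⁹ = a²², (a⁸)³⁰ = a³⁰, (a⁸)³¹ = a³, (a⁸)³² = a¹¹, (a⁸)³³ = a¹⁹, (a⁸)³⁴ = a²⁷, (a⁸)³⁵ = e.
The smallest positive k with (a⁸)ᵏ = e is 35, so |⟨a⁸⟩| = 35.

Answer: 35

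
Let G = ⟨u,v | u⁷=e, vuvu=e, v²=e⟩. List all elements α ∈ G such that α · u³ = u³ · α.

⟨u³⟩ ⊆ C_G(u³) since powers of u³ commute with u³; so |C_G(u³)| ≥ |⟨u³⟩| = 7.
By orbit–stabilizer, |C_G(u³)| = |G| / |conj. class of u³| = 14 / 2 = 7.
The 7 elements commuting with u³ are {e, u, u², u³, u⁴, u⁵, u⁶}.

Answer: {e, u, u², u³, u⁴, u⁵, u⁶}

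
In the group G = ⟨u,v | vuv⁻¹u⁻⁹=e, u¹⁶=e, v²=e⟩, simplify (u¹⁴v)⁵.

Compute successive powers of (u¹⁴v), reducing at each step:
  (u¹⁴v)²: (u¹⁴v) · u¹⁴ = u¹²v;   (u¹²v) · v = u¹²
  (u¹⁴v)³: (u¹²) · u¹⁴ = u¹⁰;   (u¹⁰) · v = u¹⁰v
  (u¹⁴v)⁴: (u¹⁰v) · u¹⁴ = u⁸v;   (u⁸v) · v = u⁸
  (u¹⁴v)⁵: (u⁸) · u¹⁴ = u⁶;   (u⁶) · v = u⁶v

Answer: u⁶v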